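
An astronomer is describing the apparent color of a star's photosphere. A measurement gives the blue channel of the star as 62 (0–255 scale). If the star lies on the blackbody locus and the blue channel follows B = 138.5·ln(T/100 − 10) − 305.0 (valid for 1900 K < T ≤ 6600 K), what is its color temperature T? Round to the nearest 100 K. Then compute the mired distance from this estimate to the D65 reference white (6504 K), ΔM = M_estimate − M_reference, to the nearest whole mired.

ln(t − 10) = (62 + 305.0) / 138.5 = 2.6498.
t − 10 = e^2.6498 = 14.151, so t = 24.151.
T = 100·t = 2415 K → 2400 K to the nearest 100 K.
M_estimate = 10⁶/2400 = 416.67; M_reference = 10⁶/6504 = 153.75.
ΔM = 416.67 − 153.75 = 262.92 → +263 mireds.

+263 mireds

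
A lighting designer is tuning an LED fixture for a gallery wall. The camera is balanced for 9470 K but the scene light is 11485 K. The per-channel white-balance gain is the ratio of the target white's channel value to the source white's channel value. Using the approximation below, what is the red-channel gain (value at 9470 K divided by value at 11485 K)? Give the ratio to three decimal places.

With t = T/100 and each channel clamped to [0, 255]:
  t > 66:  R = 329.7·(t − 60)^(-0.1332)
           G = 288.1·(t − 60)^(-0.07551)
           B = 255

1.063

At 11485 K (t = 114.85):
  R = 329.7·(114.85 − 60)^(-0.1332) = 329.7·54.85^(-0.1332) = 329.7·0.58660 = 193.402.
At 9470 K (t = 94.7):
  R = 329.7·(94.7 − 60)^(-0.1332) = 329.7·34.7^(-0.1332) = 329.7·0.62349 = 205.564.
Gain = 205.564 / 193.402 = 1.0629 → 1.063.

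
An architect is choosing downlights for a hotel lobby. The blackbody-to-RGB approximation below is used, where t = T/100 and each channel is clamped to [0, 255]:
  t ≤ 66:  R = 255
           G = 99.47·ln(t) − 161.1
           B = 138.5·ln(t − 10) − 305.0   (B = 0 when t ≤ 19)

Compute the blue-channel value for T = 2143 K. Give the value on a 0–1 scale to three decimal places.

0.127

t = 2143/100 = 21.43; the t ≤ 66 branch applies.
B = 138.5·ln(21.43 − 10) − 305.0 = 138.5·ln 11.43 − 305.0 = 138.5·2.4362 − 305.0 = 32.419.
On a 0–1 scale: 32.419/255 = 0.1271 → 0.127.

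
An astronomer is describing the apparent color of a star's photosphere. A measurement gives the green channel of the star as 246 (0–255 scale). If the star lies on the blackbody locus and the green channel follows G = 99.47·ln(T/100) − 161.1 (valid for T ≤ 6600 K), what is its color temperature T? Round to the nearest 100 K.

6000 K

ln t = (246 + 161.1) / 99.47 = 4.0927.
t = e^4.0927 = 59.901.
T = 100·t = 5990 K → 6000 K to the nearest 100 K.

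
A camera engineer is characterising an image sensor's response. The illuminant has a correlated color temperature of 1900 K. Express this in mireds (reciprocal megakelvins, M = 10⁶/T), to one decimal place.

M = 10⁶ / 1900 = 526.316 → 526.3 mireds.

526.3 mireds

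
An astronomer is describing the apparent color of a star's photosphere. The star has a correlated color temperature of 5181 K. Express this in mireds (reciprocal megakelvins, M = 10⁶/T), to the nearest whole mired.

M = 10⁶ / 5181 = 193.013 → 193 mireds.

193 mireds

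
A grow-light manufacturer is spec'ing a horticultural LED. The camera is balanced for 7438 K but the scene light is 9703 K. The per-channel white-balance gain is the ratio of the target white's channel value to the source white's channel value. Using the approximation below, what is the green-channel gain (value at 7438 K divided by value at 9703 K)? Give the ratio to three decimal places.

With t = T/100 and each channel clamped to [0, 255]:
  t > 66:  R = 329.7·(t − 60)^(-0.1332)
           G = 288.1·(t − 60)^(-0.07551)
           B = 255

1.074

At 9703 K (t = 97.03):
  G = 288.1·(97.03 − 60)^(-0.07551) = 288.1·37.03^(-0.07551) = 288.1·0.76130 = 219.332.
At 7438 K (t = 74.38):
  G = 288.1·(74.38 − 60)^(-0.07551) = 288.1·14.38^(-0.07551) = 288.1·0.81767 = 235.570.
Gain = 235.570 / 219.332 = 1.0740 → 1.074.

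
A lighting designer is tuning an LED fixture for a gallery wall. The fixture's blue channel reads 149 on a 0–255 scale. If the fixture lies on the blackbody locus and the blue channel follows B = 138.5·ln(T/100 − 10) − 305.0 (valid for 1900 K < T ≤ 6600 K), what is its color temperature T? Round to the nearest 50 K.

3650 K

ln(t − 10) = (149 + 305.0) / 138.5 = 3.2780.
t − 10 = e^3.2780 = 26.522, so t = 36.522.
T = 100·t = 3652 K → 3650 K to the nearest 50 K.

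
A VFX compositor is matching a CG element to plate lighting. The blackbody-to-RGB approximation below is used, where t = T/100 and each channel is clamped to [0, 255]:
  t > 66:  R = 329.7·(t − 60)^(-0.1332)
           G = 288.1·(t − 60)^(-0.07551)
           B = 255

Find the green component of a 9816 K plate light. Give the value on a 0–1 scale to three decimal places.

t = 9816/100 = 98.16; the t > 66 branch applies.
G = 288.1·(98.16 − 60)^(-0.07551) = 288.1·38.16^(-0.07551) = 288.1·0.75958 = 218.835.
On a 0–1 scale: 218.835/255 = 0.8582 → 0.858.

0.858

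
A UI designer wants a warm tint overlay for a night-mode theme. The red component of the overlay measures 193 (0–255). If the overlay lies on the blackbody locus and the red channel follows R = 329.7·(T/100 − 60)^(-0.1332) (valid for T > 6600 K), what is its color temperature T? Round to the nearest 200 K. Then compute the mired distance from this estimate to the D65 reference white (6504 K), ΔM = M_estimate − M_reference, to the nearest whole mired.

-68 mireds

(t − 60)^(-0.1332) = 193/329.7 = 0.58538.
t − 60 = 0.58538^(1/-0.1332) = 0.58538^(-7.508) = 55.713, so t = 115.713.
T = 100·t = 11571 K → 11600 K to the nearest 200 K.
M_estimate = 10⁶/11600 = 86.21; M_reference = 10⁶/6504 = 153.75.
ΔM = 86.21 − 153.75 = -67.54 → -68 mireds.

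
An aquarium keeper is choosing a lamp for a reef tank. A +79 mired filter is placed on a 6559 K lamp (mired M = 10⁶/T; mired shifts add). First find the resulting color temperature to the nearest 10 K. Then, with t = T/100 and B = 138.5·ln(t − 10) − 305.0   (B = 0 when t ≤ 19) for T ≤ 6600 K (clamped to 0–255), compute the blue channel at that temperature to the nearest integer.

180

M_in = 10⁶/6559 = 152.46; M_out = 152.46 + (+79) = 231.46.
T_out = 10⁶/231.46 = 4320.4 K → 4320 K; t = 43.2.
B = 138.5·ln(43.2 − 10) − 305.0 = 138.5·ln 33.2 − 305.0 = 138.5·3.5025 − 305.0 = 180.103.
Rounded: 180.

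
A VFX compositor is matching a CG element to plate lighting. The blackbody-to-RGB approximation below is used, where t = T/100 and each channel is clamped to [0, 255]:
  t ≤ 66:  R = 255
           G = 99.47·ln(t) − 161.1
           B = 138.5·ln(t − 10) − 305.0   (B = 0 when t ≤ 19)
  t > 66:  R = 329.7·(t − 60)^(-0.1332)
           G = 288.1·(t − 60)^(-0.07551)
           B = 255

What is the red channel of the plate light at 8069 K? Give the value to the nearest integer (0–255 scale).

220

t = 8069/100 = 80.69; the t > 66 branch applies.
R = 329.7·(80.69 − 60)^(-0.1332) = 329.7·20.69^(-0.1332) = 329.7·0.66794 = 220.221.
Rounded: 220.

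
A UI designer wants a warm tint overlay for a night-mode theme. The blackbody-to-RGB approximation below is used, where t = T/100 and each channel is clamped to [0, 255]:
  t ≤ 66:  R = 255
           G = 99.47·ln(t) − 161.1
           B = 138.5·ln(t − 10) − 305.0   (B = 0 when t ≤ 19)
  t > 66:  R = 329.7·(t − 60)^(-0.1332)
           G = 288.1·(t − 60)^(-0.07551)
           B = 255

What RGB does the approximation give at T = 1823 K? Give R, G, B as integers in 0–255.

t = 1823/100 = 18.23; the t ≤ 66 branch applies.
R = 255 by definition for t ≤ 66.
G = 99.47·ln 18.23 − 161.1 = 99.47·2.9031 − 161.1 = 127.668.
t = 18.23 ≤ 19, so B = 0.
Rounded: (255, 128, 0).

R=255, G=128, B=0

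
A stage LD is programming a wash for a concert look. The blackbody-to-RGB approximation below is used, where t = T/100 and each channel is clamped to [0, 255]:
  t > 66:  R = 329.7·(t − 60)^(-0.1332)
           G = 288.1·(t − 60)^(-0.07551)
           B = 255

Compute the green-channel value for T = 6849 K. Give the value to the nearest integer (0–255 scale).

t = 6849/100 = 68.49; the t > 66 branch applies.
G = 288.1·(68.49 − 60)^(-0.07551) = 288.1·8.49^(-0.07551) = 288.1·0.85086 = 245.133.
Rounded: 245.

245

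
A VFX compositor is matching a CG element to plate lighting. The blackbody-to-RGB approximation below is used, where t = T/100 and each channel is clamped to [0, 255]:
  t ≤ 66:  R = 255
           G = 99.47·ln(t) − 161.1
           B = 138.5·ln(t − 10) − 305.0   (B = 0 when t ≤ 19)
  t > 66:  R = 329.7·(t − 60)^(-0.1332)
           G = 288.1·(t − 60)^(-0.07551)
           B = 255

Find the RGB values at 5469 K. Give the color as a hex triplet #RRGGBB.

#FFEDDD

t = 5469/100 = 54.69; the t ≤ 66 branch applies.
R = 255 by definition for t ≤ 66.
G = 99.47·ln 54.69 − 161.1 = 99.47·4.0017 − 161.1 = 236.947.
B = 138.5·ln(54.69 − 10) − 305.0 = 138.5·ln 44.69 − 305.0 = 138.5·3.7997 − 305.0 = 221.265.
Rounded: (255, 237, 221).
In hex: #FFEDDD.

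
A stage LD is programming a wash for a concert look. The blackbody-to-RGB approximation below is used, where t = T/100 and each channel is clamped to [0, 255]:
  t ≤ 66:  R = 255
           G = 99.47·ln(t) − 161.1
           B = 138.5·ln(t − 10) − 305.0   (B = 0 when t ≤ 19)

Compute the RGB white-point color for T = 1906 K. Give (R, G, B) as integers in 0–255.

t = 1906/100 = 19.06; the t ≤ 66 branch applies.
R = 255 by definition for t ≤ 66.
G = 99.47·ln 19.06 − 161.1 = 99.47·2.9476 − 161.1 = 132.097.
B = 138.5·ln(19.06 − 10) − 305.0 = 138.5·ln 9.06 − 305.0 = 138.5·2.2039 − 305.0 = 0.236.
Rounded: (255, 132, 0).

(255, 132, 0)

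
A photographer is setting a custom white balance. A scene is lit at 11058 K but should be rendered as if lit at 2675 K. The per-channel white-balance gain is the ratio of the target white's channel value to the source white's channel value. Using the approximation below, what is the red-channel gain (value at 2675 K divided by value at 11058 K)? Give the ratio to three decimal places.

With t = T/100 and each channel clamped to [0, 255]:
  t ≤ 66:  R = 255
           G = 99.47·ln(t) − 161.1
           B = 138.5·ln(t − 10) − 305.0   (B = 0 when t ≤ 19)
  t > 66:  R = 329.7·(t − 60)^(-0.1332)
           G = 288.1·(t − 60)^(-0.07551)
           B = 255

At 11058 K (t = 110.58):
  R = 329.7·(110.58 − 60)^(-0.1332) = 329.7·50.58^(-0.1332) = 329.7·0.59297 = 195.501.
At 2675 K (t = 26.75):
  R = 255 by definition for t ≤ 66.
Gain = 255.000 / 195.501 = 1.3043 → 1.304.

1.304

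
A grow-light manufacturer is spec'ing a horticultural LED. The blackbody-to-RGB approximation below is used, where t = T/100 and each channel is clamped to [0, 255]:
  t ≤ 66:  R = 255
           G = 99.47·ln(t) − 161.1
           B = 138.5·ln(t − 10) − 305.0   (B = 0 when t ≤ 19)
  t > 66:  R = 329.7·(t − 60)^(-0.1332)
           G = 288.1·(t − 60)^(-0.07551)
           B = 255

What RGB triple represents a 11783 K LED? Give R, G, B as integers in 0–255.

t = 11783/100 = 117.83; the t > 66 branch applies.
R = 329.7·(117.83 − 60)^(-0.1332) = 329.7·57.83^(-0.1332) = 329.7·0.58248 = 192.044.
G = 288.1·(117.83 − 60)^(-0.07551) = 288.1·57.83^(-0.07551) = 288.1·0.73611 = 212.072.
B = 255 by definition for t > 66.
Rounded: (192, 212, 255).

R=192, G=212, B=255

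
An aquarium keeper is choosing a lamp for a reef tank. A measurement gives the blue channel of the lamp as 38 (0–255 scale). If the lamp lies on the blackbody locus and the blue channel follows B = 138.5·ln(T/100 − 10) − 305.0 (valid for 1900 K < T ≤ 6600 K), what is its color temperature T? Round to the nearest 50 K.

2200 K

ln(t − 10) = (38 + 305.0) / 138.5 = 2.4765.
t − 10 = e^2.4765 = 11.900, so t = 21.900.
T = 100·t = 2190 K → 2200 K to the nearest 50 K.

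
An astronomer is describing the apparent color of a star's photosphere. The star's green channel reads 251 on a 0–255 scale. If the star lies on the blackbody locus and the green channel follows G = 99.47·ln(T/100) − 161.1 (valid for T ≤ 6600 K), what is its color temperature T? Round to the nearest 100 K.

6300 K

ln t = (251 + 161.1) / 99.47 = 4.1430.
t = e^4.1430 = 62.989.
T = 100·t = 6299 K → 6300 K to the nearest 100 K.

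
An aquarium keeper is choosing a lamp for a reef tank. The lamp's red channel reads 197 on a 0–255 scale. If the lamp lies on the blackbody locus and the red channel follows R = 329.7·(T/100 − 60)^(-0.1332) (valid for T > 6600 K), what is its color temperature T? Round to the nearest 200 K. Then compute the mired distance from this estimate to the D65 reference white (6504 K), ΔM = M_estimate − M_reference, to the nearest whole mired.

-61 mireds

(t − 60)^(-0.1332) = 197/329.7 = 0.59751.
t − 60 = 0.59751^(1/-0.1332) = 0.59751^(-7.508) = 47.761, so t = 107.761.
T = 100·t = 10776 K → 10800 K to the nearest 200 K.
M_estimate = 10⁶/10800 = 92.59; M_reference = 10⁶/6504 = 153.75.
ΔM = 92.59 − 153.75 = -61.16 → -61 mireds.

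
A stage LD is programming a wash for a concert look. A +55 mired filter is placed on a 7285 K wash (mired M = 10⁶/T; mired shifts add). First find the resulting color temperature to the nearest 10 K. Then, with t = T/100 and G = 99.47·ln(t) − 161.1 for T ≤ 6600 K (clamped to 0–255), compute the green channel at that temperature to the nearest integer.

M_in = 10⁶/7285 = 137.27; M_out = 137.27 + (+55) = 192.27.
T_out = 10⁶/192.27 = 5201.1 K → 5200 K; t = 52.
G = 99.47·ln 52 − 161.1 = 99.47·3.9512 − 161.1 = 231.930.
Rounded: 232.

232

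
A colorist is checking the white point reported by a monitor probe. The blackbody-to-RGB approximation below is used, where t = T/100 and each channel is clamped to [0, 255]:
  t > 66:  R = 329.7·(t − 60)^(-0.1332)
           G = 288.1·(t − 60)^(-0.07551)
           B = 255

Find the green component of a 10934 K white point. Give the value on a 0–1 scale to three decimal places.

t = 10934/100 = 109.34; the t > 66 branch applies.
G = 288.1·(109.34 − 60)^(-0.07551) = 288.1·49.34^(-0.07551) = 288.1·0.74498 = 214.630.
On a 0–1 scale: 214.630/255 = 0.8417 → 0.842.

0.842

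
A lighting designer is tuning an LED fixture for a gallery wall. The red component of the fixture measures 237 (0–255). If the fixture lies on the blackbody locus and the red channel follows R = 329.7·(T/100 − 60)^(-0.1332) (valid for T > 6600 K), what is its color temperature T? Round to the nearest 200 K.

7200 K

(t − 60)^(-0.1332) = 237/329.7 = 0.71884.
t − 60 = 0.71884^(1/-0.1332) = 0.71884^(-7.508) = 11.922, so t = 71.922.
T = 100·t = 7192 K → 7200 K to the nearest 200 K.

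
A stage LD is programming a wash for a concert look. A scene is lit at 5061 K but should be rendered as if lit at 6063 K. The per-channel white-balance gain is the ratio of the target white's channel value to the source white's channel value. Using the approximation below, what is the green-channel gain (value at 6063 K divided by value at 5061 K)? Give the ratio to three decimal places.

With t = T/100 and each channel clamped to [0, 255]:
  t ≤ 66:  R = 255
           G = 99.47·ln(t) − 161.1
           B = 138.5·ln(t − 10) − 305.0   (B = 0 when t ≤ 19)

1.078

At 5061 K (t = 50.61):
  G = 99.47·ln 50.61 − 161.1 = 99.47·3.9241 − 161.1 = 229.235.
At 6063 K (t = 60.63):
  G = 99.47·ln 60.63 − 161.1 = 99.47·4.1048 − 161.1 = 247.203.
Gain = 247.203 / 229.235 = 1.0784 → 1.078.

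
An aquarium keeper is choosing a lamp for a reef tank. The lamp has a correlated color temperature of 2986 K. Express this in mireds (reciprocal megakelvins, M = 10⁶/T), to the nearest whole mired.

335 mireds

M = 10⁶ / 2986 = 334.896 → 335 mireds.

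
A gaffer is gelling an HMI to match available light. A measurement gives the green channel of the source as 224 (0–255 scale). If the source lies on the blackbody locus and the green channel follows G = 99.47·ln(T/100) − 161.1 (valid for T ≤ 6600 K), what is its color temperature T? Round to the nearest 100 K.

4800 K

ln t = (224 + 161.1) / 99.47 = 3.8715.
t = e^3.8715 = 48.015.
T = 100·t = 4802 K → 4800 K to the nearest 100 K.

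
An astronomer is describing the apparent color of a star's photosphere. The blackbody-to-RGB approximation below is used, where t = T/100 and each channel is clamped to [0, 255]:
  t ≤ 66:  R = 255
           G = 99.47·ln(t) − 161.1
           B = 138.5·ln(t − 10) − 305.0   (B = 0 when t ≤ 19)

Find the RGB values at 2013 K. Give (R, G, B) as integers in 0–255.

t = 2013/100 = 20.13; the t ≤ 66 branch applies.
R = 255 by definition for t ≤ 66.
G = 99.47·ln 20.13 − 161.1 = 99.47·3.0022 − 161.1 = 137.530.
B = 138.5·ln(20.13 − 10) − 305.0 = 138.5·ln 10.13 − 305.0 = 138.5·2.3155 − 305.0 = 15.697.
Rounded: (255, 138, 16).

(255, 138, 16)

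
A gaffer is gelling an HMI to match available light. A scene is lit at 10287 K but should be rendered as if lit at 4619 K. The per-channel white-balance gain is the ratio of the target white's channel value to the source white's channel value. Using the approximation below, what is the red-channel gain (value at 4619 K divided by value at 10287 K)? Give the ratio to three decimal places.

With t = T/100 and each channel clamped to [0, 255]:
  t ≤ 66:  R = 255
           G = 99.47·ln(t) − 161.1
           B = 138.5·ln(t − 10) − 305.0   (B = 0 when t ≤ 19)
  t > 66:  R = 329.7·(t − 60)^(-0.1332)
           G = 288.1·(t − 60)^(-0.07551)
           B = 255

1.276

At 10287 K (t = 102.87):
  R = 329.7·(102.87 − 60)^(-0.1332) = 329.7·42.87^(-0.1332) = 329.7·0.60617 = 199.855.
At 4619 K (t = 46.19):
  R = 255 by definition for t ≤ 66.
Gain = 255.000 / 199.855 = 1.2759 → 1.276.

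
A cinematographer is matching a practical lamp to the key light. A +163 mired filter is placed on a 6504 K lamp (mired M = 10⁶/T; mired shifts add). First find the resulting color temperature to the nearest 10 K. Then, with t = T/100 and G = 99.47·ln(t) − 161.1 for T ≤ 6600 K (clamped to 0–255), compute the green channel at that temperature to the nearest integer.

182

M_in = 10⁶/6504 = 153.75; M_out = 153.75 + (+163) = 316.75.
T_out = 10⁶/316.75 = 3157.0 K → 3160 K; t = 31.6.
G = 99.47·ln 31.6 − 161.1 = 99.47·3.4532 − 161.1 = 182.386.
Rounded: 182.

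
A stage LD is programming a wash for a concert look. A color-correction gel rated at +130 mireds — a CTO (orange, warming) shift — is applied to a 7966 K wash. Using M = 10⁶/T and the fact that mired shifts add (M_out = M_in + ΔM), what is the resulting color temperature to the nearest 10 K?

M_in = 10⁶/7966 = 125.53 mireds.
M_out = 125.53 + (+130) = 255.53 mireds.
T_out = 10⁶/255.53 = 3913.4 K → 3910 K.

3910 K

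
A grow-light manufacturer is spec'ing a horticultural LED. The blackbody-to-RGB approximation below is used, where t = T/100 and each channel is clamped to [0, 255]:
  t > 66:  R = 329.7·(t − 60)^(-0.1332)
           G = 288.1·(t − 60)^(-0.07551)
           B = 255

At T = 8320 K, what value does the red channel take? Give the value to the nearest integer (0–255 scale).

t = 8320/100 = 83.2; the t > 66 branch applies.
R = 329.7·(83.2 − 60)^(-0.1332) = 329.7·23.2^(-0.1332) = 329.7·0.65784 = 216.888.
Rounded: 217.

217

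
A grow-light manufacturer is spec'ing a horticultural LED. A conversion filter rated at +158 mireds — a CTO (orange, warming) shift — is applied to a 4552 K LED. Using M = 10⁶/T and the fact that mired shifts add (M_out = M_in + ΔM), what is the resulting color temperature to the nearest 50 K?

2650 K

M_in = 10⁶/4552 = 219.68 mireds.
M_out = 219.68 + (+158) = 377.68 mireds.
T_out = 10⁶/377.68 = 2647.7 K → 2650 K.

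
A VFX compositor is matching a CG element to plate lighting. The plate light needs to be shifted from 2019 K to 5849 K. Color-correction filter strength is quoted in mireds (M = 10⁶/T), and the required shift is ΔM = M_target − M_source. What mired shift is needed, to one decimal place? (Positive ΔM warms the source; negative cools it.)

M_source = 10⁶/2019 = 495.295; M_target = 10⁶/5849 = 170.969.
ΔM = 170.969 − 495.295 = -324.325 → -324.3 mireds, a cooling shift.

-324.3 mireds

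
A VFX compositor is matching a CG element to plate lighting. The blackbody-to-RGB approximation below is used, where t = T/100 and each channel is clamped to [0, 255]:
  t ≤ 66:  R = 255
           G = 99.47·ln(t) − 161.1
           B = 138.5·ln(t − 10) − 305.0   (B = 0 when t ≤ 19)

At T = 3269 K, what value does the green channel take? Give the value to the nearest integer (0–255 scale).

t = 3269/100 = 32.69; the t ≤ 66 branch applies.
G = 99.47·ln 32.69 − 161.1 = 99.47·3.4871 − 161.1 = 185.759.
Rounded: 186.

186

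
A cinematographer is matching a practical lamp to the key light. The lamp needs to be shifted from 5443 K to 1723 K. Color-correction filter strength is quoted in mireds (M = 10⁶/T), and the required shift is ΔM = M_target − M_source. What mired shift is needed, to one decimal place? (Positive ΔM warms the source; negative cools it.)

+396.7 mireds

M_source = 10⁶/5443 = 183.722; M_target = 10⁶/1723 = 580.383.
ΔM = 580.383 − 183.722 = 396.661 → +396.7 mireds, a warming shift.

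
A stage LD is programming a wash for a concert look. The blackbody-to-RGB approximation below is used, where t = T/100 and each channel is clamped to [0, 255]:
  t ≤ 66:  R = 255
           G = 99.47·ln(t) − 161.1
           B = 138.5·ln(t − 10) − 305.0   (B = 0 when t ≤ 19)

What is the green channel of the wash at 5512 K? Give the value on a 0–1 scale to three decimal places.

t = 5512/100 = 55.12; the t ≤ 66 branch applies.
G = 99.47·ln 55.12 − 161.1 = 99.47·4.0095 − 161.1 = 237.726.
On a 0–1 scale: 237.726/255 = 0.9323 → 0.932.

0.932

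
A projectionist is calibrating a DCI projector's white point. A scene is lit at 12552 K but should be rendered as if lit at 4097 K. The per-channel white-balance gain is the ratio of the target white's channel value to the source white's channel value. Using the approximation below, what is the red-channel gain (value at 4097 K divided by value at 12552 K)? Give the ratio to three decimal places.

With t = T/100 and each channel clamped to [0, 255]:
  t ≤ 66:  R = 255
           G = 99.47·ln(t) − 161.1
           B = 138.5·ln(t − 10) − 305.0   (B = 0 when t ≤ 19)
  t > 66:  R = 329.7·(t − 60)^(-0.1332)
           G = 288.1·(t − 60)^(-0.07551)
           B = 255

1.350

At 12552 K (t = 125.52):
  R = 329.7·(125.52 − 60)^(-0.1332) = 329.7·65.52^(-0.1332) = 329.7·0.57287 = 188.877.
At 4097 K (t = 40.97):
  R = 255 by definition for t ≤ 66.
Gain = 255.000 / 188.877 = 1.3501 → 1.350.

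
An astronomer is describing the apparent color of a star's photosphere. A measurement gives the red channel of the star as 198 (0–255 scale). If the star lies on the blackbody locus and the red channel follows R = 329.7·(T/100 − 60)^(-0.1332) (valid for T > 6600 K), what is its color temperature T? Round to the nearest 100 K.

10600 K

(t − 60)^(-0.1332) = 198/329.7 = 0.60055.
t − 60 = 0.60055^(1/-0.1332) = 0.60055^(-7.508) = 45.980, so t = 105.980.
T = 100·t = 10598 K → 10600 K to the nearest 100 K.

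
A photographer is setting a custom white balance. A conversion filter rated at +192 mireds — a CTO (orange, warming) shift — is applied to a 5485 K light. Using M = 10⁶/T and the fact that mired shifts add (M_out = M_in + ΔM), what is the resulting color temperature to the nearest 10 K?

M_in = 10⁶/5485 = 182.32 mireds.
M_out = 182.32 + (+192) = 374.32 mireds.
T_out = 10⁶/374.32 = 2671.5 K → 2670 K.

2670 K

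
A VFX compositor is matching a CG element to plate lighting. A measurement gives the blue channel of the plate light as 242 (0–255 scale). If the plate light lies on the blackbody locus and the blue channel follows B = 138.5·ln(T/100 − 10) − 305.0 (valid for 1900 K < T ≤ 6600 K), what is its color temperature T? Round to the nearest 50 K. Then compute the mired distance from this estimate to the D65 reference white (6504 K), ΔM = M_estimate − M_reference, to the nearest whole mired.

+8 mireds

ln(t − 10) = (242 + 305.0) / 138.5 = 3.9495.
t − 10 = e^3.9495 = 51.907, so t = 61.907.
T = 100·t = 6191 K → 6200 K to the nearest 50 K.
M_estimate = 10⁶/6200 = 161.29; M_reference = 10⁶/6504 = 153.75.
ΔM = 161.29 − 153.75 = 7.54 → +8 mireds.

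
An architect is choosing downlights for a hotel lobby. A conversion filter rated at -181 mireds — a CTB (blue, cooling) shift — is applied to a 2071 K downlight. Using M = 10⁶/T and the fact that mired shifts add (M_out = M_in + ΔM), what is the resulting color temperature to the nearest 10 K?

M_in = 10⁶/2071 = 482.86 mireds.
M_out = 482.86 + (-181) = 301.86 mireds.
T_out = 10⁶/301.86 = 3312.8 K → 3310 K.

3310 K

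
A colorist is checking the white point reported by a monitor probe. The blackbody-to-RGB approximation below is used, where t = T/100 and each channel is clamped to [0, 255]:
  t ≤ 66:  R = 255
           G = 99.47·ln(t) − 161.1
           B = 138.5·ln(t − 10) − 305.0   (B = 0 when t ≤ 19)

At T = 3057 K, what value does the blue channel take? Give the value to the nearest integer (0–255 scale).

114

t = 3057/100 = 30.57; the t ≤ 66 branch applies.
B = 138.5·ln(30.57 − 10) − 305.0 = 138.5·ln 20.57 − 305.0 = 138.5·3.0238 − 305.0 = 113.801.
Rounded: 114.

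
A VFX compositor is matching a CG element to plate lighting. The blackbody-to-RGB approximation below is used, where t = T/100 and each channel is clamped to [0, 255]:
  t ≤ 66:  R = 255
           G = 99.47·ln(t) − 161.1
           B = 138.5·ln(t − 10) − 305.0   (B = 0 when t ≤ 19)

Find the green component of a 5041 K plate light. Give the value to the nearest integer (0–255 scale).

t = 5041/100 = 50.41; the t ≤ 66 branch applies.
G = 99.47·ln 50.41 − 161.1 = 99.47·3.9202 − 161.1 = 228.841.
Rounded: 229.

229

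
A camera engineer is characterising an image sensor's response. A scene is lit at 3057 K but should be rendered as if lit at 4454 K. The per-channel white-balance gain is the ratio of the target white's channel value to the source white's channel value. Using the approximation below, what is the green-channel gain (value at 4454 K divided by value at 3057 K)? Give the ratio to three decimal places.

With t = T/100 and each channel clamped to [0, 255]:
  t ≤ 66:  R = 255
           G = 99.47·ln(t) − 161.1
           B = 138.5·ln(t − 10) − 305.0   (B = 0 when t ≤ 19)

1.209

At 3057 K (t = 30.57):
  G = 99.47·ln 30.57 − 161.1 = 99.47·3.4200 − 161.1 = 179.089.
At 4454 K (t = 44.54):
  G = 99.47·ln 44.54 − 161.1 = 99.47·3.7964 − 161.1 = 216.527.
Gain = 216.527 / 179.089 = 1.2090 → 1.209.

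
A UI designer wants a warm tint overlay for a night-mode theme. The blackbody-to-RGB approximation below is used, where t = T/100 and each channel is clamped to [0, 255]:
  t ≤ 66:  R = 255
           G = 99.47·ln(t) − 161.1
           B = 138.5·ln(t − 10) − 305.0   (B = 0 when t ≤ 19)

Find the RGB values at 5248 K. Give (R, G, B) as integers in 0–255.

t = 5248/100 = 52.48; the t ≤ 66 branch applies.
R = 255 by definition for t ≤ 66.
G = 99.47·ln 52.48 − 161.1 = 99.47·3.9604 − 161.1 = 232.844.
B = 138.5·ln(52.48 − 10) − 305.0 = 138.5·ln 42.48 − 305.0 = 138.5·3.7490 − 305.0 = 214.241.
Rounded: (255, 233, 214).

(255, 233, 214)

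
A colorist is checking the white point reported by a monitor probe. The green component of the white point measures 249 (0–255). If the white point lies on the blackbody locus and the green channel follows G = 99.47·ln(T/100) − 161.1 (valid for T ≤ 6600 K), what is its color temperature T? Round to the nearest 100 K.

6200 K

ln t = (249 + 161.1) / 99.47 = 4.1229.
t = e^4.1229 = 61.735.
T = 100·t = 6174 K → 6200 K to the nearest 100 K.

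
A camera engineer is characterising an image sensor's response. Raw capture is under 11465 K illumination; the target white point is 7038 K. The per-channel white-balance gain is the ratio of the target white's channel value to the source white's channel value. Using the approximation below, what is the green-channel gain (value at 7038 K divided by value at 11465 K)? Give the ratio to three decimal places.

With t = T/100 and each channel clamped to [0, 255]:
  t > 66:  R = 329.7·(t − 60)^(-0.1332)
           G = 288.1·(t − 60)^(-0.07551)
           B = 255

1.134

At 11465 K (t = 114.65):
  G = 288.1·(114.65 − 60)^(-0.07551) = 288.1·54.65^(-0.07551) = 288.1·0.73926 = 212.980.
At 7038 K (t = 70.38):
  G = 288.1·(70.38 − 60)^(-0.07551) = 288.1·10.38^(-0.07551) = 288.1·0.83804 = 241.441.
Gain = 241.441 / 212.980 = 1.1336 → 1.134.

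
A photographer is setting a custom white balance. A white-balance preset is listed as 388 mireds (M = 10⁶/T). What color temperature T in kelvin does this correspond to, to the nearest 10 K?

2580 K

T = 10⁶ / 388 = 2577.32 K → 2580 K.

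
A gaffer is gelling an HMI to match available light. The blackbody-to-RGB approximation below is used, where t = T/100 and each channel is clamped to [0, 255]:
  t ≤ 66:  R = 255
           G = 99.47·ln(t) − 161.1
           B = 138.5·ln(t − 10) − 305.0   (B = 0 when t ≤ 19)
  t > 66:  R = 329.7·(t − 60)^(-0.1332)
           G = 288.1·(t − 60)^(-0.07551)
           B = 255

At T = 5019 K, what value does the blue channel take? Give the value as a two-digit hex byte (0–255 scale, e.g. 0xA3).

t = 5019/100 = 50.19; the t ≤ 66 branch applies.
B = 138.5·ln(50.19 − 10) − 305.0 = 138.5·ln 40.19 − 305.0 = 138.5·3.6936 − 305.0 = 206.566.
Rounded: 207; in hex, 0xCF.

0xCF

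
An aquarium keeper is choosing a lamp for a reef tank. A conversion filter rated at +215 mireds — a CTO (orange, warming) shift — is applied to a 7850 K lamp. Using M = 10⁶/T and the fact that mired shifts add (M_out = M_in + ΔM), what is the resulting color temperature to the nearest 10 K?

M_in = 10⁶/7850 = 127.39 mireds.
M_out = 127.39 + (+215) = 342.39 mireds.
T_out = 10⁶/342.39 = 2920.7 K → 2920 K.

2920 K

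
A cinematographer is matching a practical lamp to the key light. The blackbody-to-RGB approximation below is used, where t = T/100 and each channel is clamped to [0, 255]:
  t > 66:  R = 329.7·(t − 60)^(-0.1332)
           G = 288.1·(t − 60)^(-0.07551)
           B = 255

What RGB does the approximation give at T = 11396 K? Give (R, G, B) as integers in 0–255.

(194, 213, 255)

t = 11396/100 = 113.96; the t > 66 branch applies.
R = 329.7·(113.96 − 60)^(-0.1332) = 329.7·53.96^(-0.1332) = 329.7·0.58788 = 193.824.
G = 288.1·(113.96 − 60)^(-0.07551) = 288.1·53.96^(-0.07551) = 288.1·0.73997 = 213.184.
B = 255 by definition for t > 66.
Rounded: (194, 213, 255).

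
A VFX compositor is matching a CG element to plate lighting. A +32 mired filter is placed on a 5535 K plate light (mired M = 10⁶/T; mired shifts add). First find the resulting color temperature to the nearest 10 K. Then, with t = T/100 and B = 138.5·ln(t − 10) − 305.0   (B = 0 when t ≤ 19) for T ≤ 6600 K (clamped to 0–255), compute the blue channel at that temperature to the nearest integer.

195

M_in = 10⁶/5535 = 180.67; M_out = 180.67 + (+32) = 212.67.
T_out = 10⁶/212.67 = 4702.2 K → 4700 K; t = 47.
B = 138.5·ln(47 − 10) − 305.0 = 138.5·ln 37 − 305.0 = 138.5·3.6109 − 305.0 = 195.112.
Rounded: 195.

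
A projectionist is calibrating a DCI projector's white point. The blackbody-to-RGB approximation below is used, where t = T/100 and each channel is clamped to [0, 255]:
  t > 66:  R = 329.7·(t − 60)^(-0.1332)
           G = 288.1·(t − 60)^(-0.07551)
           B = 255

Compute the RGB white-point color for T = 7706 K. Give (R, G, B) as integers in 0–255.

(226, 233, 255)

t = 7706/100 = 77.06; the t > 66 branch applies.
R = 329.7·(77.06 − 60)^(-0.1332) = 329.7·17.06^(-0.1332) = 329.7·0.68533 = 225.954.
G = 288.1·(77.06 − 60)^(-0.07551) = 288.1·17.06^(-0.07551) = 288.1·0.80719 = 232.550.
B = 255 by definition for t > 66.
Rounded: (226, 233, 255).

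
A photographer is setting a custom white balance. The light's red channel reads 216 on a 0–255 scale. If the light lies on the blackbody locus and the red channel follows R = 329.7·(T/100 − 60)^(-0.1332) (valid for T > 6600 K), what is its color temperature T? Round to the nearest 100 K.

(t − 60)^(-0.1332) = 216/329.7 = 0.65514.
t − 60 = 0.65514^(1/-0.1332) = 0.65514^(-7.508) = 23.926, so t = 83.926.
T = 100·t = 8393 K → 8400 K to the nearest 100 K.

8400 K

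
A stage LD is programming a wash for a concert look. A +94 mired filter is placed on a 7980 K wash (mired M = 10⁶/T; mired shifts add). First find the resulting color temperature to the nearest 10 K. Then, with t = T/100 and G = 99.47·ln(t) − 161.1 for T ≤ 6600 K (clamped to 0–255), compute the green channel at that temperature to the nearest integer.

M_in = 10⁶/7980 = 125.31; M_out = 125.31 + (+94) = 219.31.
T_out = 10⁶/219.31 = 4559.7 K → 4560 K; t = 45.6.
G = 99.47·ln 45.6 − 161.1 = 99.47·3.8199 − 161.1 = 218.866.
Rounded: 219.

219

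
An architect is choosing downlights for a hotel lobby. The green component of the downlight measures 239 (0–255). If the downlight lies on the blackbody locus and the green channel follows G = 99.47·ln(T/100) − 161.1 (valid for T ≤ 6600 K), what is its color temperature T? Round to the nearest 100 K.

ln t = (239 + 161.1) / 99.47 = 4.0223.
t = e^4.0223 = 55.830.
T = 100·t = 5583 K → 5600 K to the nearest 100 K.

5600 K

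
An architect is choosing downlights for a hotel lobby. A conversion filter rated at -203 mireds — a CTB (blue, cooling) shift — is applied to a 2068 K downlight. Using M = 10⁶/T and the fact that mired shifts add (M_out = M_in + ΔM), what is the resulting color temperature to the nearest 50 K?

3550 K

M_in = 10⁶/2068 = 483.56 mireds.
M_out = 483.56 + (-203) = 280.56 mireds.
T_out = 10⁶/280.56 = 3564.3 K → 3550 K.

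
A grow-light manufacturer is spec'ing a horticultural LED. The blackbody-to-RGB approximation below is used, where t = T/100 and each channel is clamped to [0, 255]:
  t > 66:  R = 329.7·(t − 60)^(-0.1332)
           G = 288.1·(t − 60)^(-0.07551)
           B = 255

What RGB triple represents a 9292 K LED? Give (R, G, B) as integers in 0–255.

(207, 221, 255)

t = 9292/100 = 92.92; the t > 66 branch applies.
R = 329.7·(92.92 − 60)^(-0.1332) = 329.7·32.92^(-0.1332) = 329.7·0.62788 = 207.011.
G = 288.1·(92.92 − 60)^(-0.07551) = 288.1·32.92^(-0.07551) = 288.1·0.76810 = 221.289.
B = 255 by definition for t > 66.
Rounded: (207, 221, 255).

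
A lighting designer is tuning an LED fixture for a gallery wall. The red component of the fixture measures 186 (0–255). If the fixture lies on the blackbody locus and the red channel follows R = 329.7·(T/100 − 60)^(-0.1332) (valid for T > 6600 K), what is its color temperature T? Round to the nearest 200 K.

(t − 60)^(-0.1332) = 186/329.7 = 0.56415.
t − 60 = 0.56415^(1/-0.1332) = 0.56415^(-7.508) = 73.521, so t = 133.521.
T = 100·t = 13352 K → 13400 K to the nearest 200 K.

13400 K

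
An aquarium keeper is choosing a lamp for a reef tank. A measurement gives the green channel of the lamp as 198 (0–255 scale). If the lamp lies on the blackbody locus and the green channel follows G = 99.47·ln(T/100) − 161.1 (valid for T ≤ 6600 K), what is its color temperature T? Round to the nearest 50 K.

ln t = (198 + 161.1) / 99.47 = 3.6101.
t = e^3.6101 = 36.971.
T = 100·t = 3697 K → 3700 K to the nearest 50 K.

3700 K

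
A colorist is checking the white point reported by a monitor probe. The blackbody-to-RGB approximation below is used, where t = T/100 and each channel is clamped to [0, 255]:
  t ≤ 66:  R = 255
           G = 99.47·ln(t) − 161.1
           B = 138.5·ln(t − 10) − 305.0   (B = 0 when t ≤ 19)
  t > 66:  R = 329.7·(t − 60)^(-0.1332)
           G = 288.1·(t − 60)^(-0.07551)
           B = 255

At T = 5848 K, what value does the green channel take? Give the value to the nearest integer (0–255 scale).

t = 5848/100 = 58.48; the t ≤ 66 branch applies.
G = 99.47·ln 58.48 − 161.1 = 99.47·4.0687 − 161.1 = 243.612.
Rounded: 244.

244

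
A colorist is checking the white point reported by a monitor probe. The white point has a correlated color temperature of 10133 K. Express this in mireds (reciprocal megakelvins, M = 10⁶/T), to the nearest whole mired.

99 mireds

M = 10⁶ / 10133 = 98.687 → 99 mireds.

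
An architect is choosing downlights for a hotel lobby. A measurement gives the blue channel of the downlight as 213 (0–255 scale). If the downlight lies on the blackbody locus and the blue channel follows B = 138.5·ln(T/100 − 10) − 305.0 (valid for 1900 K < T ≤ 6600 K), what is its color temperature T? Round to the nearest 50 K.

5200 K

ln(t − 10) = (213 + 305.0) / 138.5 = 3.7401.
t − 10 = e^3.7401 = 42.101, so t = 52.101.
T = 100·t = 5210 K → 5200 K to the nearest 50 K.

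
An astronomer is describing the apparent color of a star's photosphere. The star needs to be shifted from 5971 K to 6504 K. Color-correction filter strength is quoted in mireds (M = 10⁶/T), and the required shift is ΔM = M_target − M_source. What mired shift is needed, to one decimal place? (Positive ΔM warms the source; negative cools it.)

M_source = 10⁶/5971 = 167.476; M_target = 10⁶/6504 = 153.752.
ΔM = 153.752 − 167.476 = -13.725 → -13.7 mireds, a cooling shift.

-13.7 mireds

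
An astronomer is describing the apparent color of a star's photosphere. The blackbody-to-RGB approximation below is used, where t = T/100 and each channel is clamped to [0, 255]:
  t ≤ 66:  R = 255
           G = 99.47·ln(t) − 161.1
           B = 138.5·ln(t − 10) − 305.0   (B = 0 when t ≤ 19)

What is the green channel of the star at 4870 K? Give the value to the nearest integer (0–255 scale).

t = 4870/100 = 48.7; the t ≤ 66 branch applies.
G = 99.47·ln 48.7 − 161.1 = 99.47·3.8857 − 161.1 = 225.408.
Rounded: 225.

225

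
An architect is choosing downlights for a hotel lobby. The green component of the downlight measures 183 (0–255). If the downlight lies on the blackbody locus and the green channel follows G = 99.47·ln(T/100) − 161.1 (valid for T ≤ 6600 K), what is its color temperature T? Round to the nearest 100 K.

ln t = (183 + 161.1) / 99.47 = 3.4593.
t = e^3.4593 = 31.796.
T = 100·t = 3180 K → 3200 K to the nearest 100 K.

3200 K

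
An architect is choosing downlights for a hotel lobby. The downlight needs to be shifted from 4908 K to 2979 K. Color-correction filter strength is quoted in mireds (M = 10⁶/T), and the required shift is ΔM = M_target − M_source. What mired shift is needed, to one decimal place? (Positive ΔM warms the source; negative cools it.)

M_source = 10⁶/4908 = 203.749; M_target = 10⁶/2979 = 335.683.
ΔM = 335.683 − 203.749 = 131.934 → +131.9 mireds, a warming shift.

+131.9 mireds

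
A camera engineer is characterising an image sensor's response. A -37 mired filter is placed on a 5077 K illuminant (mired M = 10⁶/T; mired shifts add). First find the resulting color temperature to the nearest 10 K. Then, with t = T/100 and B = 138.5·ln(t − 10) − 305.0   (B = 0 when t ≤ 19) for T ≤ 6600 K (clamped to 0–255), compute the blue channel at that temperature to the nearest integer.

244

M_in = 10⁶/5077 = 196.97; M_out = 196.97 + (-37) = 159.97.
T_out = 10⁶/159.97 = 6251.3 K → 6250 K; t = 62.5.
B = 138.5·ln(62.5 − 10) − 305.0 = 138.5·ln 52.5 − 305.0 = 138.5·3.9608 − 305.0 = 243.573.
Rounded: 244.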